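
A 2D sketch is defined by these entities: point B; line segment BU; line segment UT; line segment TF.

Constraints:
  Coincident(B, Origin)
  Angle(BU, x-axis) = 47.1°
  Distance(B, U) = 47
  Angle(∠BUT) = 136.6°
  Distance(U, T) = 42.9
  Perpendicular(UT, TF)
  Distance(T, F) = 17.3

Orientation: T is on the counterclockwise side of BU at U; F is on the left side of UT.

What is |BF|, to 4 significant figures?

78.49

B is at the origin; BU runs at 47.1° with length 47.0, so U = 47.0·(cos 47.1°, sin 47.1°) = (31.99, 34.43). ∠BUT = 136.6°, so UT runs at 47.1° + (180° − 136.6°) = 90.50° from the x-axis; with |UT| = 42.9, T = U + 42.9·(cos 90.50°, sin 90.50°) = (31.62, 77.33). UT is perpendicular to TF; with |TF| = 17.3 on the left of UT, F = T + 17.3·(-1.000, -0.008727) = (14.32, 77.18). Then |BF| = |F − B| = 78.49.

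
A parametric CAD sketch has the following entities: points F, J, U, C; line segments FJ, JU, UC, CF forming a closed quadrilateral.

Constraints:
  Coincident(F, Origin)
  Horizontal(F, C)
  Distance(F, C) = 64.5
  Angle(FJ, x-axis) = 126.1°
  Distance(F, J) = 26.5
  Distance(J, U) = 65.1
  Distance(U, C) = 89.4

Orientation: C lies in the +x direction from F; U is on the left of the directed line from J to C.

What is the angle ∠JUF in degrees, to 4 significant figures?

18.11°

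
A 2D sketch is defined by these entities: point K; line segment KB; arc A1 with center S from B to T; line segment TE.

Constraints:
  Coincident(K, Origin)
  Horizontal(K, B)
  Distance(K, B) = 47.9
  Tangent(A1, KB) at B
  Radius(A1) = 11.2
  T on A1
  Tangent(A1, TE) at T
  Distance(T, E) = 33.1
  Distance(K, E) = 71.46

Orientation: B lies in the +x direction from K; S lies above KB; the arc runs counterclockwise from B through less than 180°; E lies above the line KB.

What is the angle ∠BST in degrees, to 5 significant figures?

96.621°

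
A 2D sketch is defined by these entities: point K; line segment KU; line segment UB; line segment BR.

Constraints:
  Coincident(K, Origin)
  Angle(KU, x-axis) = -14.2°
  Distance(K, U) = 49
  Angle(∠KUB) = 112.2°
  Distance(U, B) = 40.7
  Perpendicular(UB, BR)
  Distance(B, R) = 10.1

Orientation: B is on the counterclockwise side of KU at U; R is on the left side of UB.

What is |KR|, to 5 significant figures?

68.921

K is at the origin; KU runs at -14.2° with length 49.0, so U = 49.0·(cos -14.2°, sin -14.2°) = (47.503, -12.020). ∠KUB = 112.2°, so UB runs at -14.2° + (180° − 112.2°) = 53.600° from the x-axis; with |UB| = 40.7, B = U + 40.7·(cos 53.600°, sin 53.600°) = (71.655, 20.739). UB is perpendicular to BR; with |BR| = 10.1 on the left of UB, R = B + 10.1·(-0.80489, 0.59342) = (63.526, 26.733). Then |KR| = |R − K| = 68.921.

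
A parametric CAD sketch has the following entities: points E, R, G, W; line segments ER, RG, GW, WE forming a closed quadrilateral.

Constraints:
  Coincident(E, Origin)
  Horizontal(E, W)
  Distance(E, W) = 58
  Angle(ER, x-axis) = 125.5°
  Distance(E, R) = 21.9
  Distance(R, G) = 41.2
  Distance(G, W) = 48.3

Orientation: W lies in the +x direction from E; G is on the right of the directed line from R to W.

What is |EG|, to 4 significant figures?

19.32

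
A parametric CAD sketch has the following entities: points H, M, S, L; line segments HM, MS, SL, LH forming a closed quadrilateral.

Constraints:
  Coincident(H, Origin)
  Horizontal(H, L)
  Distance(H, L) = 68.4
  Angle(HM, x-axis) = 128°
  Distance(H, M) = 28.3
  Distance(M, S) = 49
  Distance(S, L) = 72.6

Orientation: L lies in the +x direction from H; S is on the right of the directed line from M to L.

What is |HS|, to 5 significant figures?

23.596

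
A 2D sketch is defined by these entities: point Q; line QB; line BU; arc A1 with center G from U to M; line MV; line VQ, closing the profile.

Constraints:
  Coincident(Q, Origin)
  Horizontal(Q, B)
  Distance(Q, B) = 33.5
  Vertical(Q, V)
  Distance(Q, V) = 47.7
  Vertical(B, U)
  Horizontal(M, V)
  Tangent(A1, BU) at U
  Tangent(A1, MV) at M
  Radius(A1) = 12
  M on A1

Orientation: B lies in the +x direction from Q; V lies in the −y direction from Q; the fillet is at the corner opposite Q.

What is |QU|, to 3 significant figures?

49.0

Q is at the origin; Q and B share the same y with |QB| = 33.5 and B on the +x side, so B = (33.5, 0.00). Q and V share the same x with |QV| = 47.7 and V on the −y side, so V = (0.00, -47.7). The virtual corner opposite Q is at (33.5, -47.7). A1 meets BU tangentially, so GU is at right angles to BU and since A1 is tangent to MV there, GM ⟂ MV, with radius 12.0, so the center G sits 12.0 in from both sides at G = (21.5, -35.7). That places the tangent points at U = (33.5, -35.7) on BU and M = (21.5, -47.7) on MV. Then |QU| = |U − Q| = 49.0.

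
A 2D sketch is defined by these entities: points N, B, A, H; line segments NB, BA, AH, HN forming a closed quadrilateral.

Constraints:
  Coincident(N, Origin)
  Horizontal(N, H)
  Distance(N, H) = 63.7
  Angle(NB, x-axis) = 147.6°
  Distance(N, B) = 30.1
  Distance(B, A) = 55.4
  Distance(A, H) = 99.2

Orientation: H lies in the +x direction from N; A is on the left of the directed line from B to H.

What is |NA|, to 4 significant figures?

69.13

Checks: NB at 147.6° ✓; |BA| = 55.40 ✓; |AH| = 99.20 ✓.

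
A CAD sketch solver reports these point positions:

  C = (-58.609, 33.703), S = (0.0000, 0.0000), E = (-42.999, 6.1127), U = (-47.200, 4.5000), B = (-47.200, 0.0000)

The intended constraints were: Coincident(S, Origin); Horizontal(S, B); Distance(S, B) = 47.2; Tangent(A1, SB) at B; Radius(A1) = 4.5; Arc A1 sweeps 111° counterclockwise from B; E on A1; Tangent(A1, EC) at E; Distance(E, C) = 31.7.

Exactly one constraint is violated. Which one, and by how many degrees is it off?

Tangent(A1, EC) at E — off by 8.50°.

S = (0.00, 0.00) ✓; S.y = 0.00, B.y = 0.00 ✓; |SB| = 47.20 ✓; ∠(UB, BS) = 90.00° ✓; |UB| = 4.500 ✓; bearing(U→E) − bearing(U→B) = 111.0° ✓; |UE| = 4.500 ✓; ∠(UE, EC) = 81.50° ✗; |EC| = 31.70 ✓.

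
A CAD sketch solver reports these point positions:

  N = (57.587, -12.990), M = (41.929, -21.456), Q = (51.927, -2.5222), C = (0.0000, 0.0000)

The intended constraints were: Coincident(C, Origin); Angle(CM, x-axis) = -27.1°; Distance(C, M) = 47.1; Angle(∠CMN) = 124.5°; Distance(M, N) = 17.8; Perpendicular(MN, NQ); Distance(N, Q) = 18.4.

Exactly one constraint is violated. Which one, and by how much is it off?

Distance(N, Q) = 18.4 — off by 6.50.

C = (0.00, 0.00) ✓; CM at -27.10° ✓; |CM| = 47.10 ✓; ∠CMN = 124.5° ✓; |MN| = 17.80 ✓; ∠(MN, NQ) = 90.00° ✓; |NQ| = 11.90 ✗.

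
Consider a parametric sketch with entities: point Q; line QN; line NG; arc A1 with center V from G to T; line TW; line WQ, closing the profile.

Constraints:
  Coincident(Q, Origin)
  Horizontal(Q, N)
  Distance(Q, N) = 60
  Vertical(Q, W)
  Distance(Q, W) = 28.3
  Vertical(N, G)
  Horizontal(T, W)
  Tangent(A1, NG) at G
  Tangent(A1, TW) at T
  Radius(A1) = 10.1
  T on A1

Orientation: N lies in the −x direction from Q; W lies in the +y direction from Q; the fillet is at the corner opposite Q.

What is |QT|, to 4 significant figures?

57.37

Q is at the origin; Q and N share the same y with |QN| = 60.0 and N on the −x side, so N = (-60.00, 0.000). QW is vertical with |QW| = 28.3 and W on the +y side, so W = (0.000, 28.30). The virtual corner opposite Q is at (-60.00, 28.30). The tangent condition forces VG to be normal to NG and A1 meets TW tangentially, so VT is at right angles to TW, with radius 10.1, so the center V sits 10.1 in from both sides at V = (-49.90, 18.20). That places the tangent points at G = (-60.00, 18.20) on NG and T = (-49.90, 28.30) on TW. Then |QT| = |T − Q| = 57.37.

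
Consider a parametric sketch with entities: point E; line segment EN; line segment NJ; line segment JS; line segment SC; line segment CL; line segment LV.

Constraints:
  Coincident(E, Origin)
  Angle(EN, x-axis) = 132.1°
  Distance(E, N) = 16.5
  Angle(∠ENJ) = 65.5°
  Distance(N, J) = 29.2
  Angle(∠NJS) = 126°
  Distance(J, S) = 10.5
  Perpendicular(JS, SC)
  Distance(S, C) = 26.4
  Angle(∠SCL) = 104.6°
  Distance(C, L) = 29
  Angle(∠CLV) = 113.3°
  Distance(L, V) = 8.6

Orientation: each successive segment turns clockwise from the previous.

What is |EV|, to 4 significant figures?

21.85

∠SCL = 104.6° gives CL at 158.2° from the x-axis; with |CL| = 29.0, L = (-17.37, 4.361). ∠CLV = 113.3° gives LV at 91.50° from the x-axis; with |LV| = 8.6, V = (-17.59, 12.96). Then |EV| = |V − E| = 21.85.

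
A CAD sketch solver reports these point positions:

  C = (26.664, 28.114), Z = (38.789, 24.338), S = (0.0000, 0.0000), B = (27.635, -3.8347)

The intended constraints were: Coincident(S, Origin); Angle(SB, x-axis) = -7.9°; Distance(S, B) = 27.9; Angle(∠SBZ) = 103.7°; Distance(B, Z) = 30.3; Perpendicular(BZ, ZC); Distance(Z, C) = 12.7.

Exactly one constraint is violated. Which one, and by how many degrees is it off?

Perpendicular(BZ, ZC) — off by 4.30°.

S = (0.00, 0.00) ✓; SB at -7.900° ✓; |SB| = 27.90 ✓; ∠SBZ = 103.7° ✓; |BZ| = 30.30 ✓; ∠(BZ, ZC) = 94.30° ✗; |ZC| = 12.70 ✓.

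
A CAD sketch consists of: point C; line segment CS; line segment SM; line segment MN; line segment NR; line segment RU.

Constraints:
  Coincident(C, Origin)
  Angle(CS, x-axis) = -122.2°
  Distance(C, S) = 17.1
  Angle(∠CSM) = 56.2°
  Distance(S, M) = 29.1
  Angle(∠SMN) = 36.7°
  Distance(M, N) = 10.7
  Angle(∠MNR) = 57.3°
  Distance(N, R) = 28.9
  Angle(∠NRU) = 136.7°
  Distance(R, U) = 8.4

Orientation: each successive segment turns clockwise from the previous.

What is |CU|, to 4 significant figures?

45.46

C is at the origin; CS runs at -122.2° with length 17.1, so S = (-9.112, -14.47). ∠CSM = 56.2° gives SM at 114.0° from the x-axis; with |SM| = 29.1, M = (-20.95, 12.11). ∠SMN = 36.7° gives MN at -29.30° from the x-axis; with |MN| = 10.7, N = (-11.62, 6.878). ∠MNR = 57.3° gives NR at -152.0° from the x-axis; with |NR| = 28.9, R = (-37.13, -6.690). ∠NRU = 136.7° gives RU at 164.7° from the x-axis; with |RU| = 8.4, U = (-45.24, -4.473). Then |CU| = |U − C| = 45.46.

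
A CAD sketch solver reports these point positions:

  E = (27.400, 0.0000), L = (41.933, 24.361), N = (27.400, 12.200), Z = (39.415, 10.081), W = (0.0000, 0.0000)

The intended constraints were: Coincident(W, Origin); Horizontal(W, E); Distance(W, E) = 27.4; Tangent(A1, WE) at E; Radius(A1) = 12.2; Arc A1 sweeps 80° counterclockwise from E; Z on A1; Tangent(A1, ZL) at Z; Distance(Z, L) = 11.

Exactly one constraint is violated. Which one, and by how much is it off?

Distance(Z, L) = 11 — off by 3.50.

W = (0.00, 0.00) ✓; W.y = 0.00, E.y = 0.00 ✓; |WE| = 27.40 ✓; ∠(NE, EW) = 90.00° ✓; |NE| = 12.20 ✓; bearing(N→Z) − bearing(N→E) = 80.00° ✓; |NZ| = 12.20 ✓; ∠(NZ, ZL) = 90.00° ✓; |ZL| = 14.50 ✗.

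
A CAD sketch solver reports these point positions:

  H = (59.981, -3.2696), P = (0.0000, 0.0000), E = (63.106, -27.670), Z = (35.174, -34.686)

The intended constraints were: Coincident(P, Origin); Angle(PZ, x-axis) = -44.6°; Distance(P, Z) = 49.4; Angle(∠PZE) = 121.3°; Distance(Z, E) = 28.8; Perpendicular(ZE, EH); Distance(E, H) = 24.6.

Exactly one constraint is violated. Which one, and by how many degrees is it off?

Perpendicular(ZE, EH) — off by 6.80°.

P = (0.00, 0.00) ✓; PZ at -44.60° ✓; |PZ| = 49.40 ✓; ∠PZE = 121.3° ✓; |ZE| = 28.80 ✓; ∠(ZE, EH) = 83.20° ✗; |EH| = 24.60 ✓.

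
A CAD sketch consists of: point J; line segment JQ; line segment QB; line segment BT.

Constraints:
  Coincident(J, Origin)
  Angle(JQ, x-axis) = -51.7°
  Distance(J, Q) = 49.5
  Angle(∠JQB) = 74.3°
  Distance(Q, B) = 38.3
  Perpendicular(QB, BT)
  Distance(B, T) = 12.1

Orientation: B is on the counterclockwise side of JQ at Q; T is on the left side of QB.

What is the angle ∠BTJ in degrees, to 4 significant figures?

145.0°

J is at the origin; JQ runs at -51.7° with length 49.5, so Q = 49.5·(cos -51.7°, sin -51.7°) = (30.68, -38.85). ∠JQB = 74.3°, so QB runs at -51.7° + (180° − 74.3°) = 54.00° from the x-axis; with |QB| = 38.3, B = Q + 38.3·(cos 54.00°, sin 54.00°) = (53.19, -7.861). QB ⟂ BT; with |BT| = 12.1 on the left of QB, T = B + 12.1·(-0.8090, 0.5878) = (43.40, -0.7489). Then cos ∠BTJ = TB·TJ / (|TB||TJ|), giving 145.0°.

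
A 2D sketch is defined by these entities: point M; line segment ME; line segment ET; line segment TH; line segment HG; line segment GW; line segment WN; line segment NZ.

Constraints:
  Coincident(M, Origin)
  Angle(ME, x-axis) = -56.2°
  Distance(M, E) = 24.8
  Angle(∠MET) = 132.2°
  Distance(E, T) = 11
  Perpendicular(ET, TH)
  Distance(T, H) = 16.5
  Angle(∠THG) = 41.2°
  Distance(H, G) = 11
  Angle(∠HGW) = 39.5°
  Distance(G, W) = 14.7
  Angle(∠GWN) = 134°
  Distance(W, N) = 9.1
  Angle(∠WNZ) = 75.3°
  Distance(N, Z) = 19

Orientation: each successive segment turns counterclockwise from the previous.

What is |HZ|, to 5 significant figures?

9.7244

M is at the origin; ME runs at -56.2° with length 24.8, so E = (13.796, -20.608). ∠MET = 132.2° gives ET at -8.4000° from the x-axis; with |ET| = 11.0, T = (24.678, -22.215). ET is perpendicular to TH, so TH runs at 81.600°; with |TH| = 16.5, H = (27.088, -5.8923). ∠THG = 41.2° gives HG at -139.60° from the x-axis; with |HG| = 11.0, G = (18.712, -13.022). ∠HGW = 39.5° gives GW at 0.90000° from the x-axis; with |GW| = 14.7, W = (33.410, -12.791). ∠GWN = 134.0° gives WN at 46.900° from the x-axis; with |WN| = 9.1, N = (39.628, -6.1463). ∠WNZ = 75.3° gives NZ at 151.60° from the x-axis; with |NZ| = 19.0, Z = (22.914, 2.8906). Then |HZ| = |Z − H| = 9.7244.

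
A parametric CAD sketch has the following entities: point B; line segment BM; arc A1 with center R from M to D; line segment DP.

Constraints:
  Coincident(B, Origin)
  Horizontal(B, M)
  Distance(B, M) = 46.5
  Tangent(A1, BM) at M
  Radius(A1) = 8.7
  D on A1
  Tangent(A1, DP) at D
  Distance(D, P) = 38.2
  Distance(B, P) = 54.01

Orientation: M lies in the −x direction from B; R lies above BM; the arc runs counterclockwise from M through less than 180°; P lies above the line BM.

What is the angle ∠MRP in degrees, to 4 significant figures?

156.1°

Checks: |BM| = 46.50 ✓; |RD| = 8.700 ✓; ∠(RD, DP) = 90.00° ✓; |DP| = 38.20 ✓; |BP| = 54.01 ✓.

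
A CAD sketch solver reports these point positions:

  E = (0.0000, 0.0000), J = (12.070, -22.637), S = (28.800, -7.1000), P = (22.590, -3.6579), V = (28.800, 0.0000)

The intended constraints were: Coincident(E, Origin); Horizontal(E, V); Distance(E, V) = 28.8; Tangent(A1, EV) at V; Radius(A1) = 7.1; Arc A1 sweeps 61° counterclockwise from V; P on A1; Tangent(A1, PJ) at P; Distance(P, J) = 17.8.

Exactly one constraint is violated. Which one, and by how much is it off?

Distance(P, J) = 17.8 — off by 3.90.

E = (0.00, 0.00) ✓; E.y = 0.00, V.y = 0.00 ✓; |EV| = 28.80 ✓; ∠(SV, VE) = 90.00° ✓; |SV| = 7.100 ✓; bearing(S→P) − bearing(S→V) = 61.00° ✓; |SP| = 7.100 ✓; ∠(SP, PJ) = 90.00° ✓; |PJ| = 21.70 ✗.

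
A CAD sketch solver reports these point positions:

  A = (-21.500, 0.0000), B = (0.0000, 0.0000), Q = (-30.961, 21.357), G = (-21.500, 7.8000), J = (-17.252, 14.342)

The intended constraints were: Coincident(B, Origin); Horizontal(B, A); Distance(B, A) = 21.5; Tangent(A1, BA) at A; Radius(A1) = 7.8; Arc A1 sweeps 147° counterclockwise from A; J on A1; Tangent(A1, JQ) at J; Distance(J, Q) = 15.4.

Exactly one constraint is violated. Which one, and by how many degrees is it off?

Tangent(A1, JQ) at J — off by 5.90°.

B = (0.00, 0.00) ✓; B.y = 0.00, A.y = 0.00 ✓; |BA| = 21.50 ✓; ∠(GA, AB) = 90.00° ✓; |GA| = 7.800 ✓; bearing(G→J) − bearing(G→A) = 147.0° ✓; |GJ| = 7.800 ✓; ∠(GJ, JQ) = 84.10° ✗; |JQ| = 15.40 ✓.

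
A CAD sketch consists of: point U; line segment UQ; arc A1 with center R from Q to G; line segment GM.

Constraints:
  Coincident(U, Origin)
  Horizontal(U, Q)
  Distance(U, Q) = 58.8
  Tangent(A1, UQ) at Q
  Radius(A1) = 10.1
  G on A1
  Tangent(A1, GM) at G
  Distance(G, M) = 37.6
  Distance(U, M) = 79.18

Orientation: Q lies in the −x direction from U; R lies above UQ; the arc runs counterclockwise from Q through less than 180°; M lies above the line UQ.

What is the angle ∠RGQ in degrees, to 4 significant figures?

34.91°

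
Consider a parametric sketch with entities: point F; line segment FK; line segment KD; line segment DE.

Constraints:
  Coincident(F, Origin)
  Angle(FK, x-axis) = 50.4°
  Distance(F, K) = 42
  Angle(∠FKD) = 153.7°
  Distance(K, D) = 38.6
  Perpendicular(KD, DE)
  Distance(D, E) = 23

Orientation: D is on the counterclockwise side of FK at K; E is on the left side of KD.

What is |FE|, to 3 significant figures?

76.4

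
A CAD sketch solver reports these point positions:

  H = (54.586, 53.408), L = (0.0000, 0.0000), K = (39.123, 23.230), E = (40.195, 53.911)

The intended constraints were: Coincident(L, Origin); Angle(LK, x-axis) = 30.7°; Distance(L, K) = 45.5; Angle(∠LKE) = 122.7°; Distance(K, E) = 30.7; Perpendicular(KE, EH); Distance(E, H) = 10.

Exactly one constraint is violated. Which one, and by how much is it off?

Distance(E, H) = 10 — off by 4.40.

L = (0.00, 0.00) ✓; LK at 30.70° ✓; |LK| = 45.50 ✓; ∠LKE = 122.7° ✓; |KE| = 30.70 ✓; ∠(KE, EH) = 90.00° ✓; |EH| = 14.40 ✗.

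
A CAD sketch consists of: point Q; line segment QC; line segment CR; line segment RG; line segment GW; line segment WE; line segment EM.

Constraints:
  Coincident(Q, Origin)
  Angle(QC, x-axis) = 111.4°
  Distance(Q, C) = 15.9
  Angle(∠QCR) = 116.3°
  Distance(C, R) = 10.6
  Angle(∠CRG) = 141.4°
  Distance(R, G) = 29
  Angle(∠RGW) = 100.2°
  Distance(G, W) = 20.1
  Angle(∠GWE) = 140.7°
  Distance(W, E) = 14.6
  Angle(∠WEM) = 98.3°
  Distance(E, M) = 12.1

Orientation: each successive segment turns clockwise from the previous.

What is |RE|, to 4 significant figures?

41.32

Q is at the origin; QC runs at 111.4° with length 15.9, so C = (-5.802, 14.80). ∠QCR = 116.3° gives CR at 47.70° from the x-axis; with |CR| = 10.6, R = (1.332, 22.64). ∠CRG = 141.4° gives RG at 9.100° from the x-axis; with |RG| = 29.0, G = (29.97, 27.23). ∠RGW = 100.2° gives GW at -70.70° from the x-axis; with |GW| = 20.1, W = (36.61, 8.260). ∠GWE = 140.7° gives WE at -110.0° from the x-axis; with |WE| = 14.6, E = (31.62, -5.459). Then |RE| = |E − R| = 41.32.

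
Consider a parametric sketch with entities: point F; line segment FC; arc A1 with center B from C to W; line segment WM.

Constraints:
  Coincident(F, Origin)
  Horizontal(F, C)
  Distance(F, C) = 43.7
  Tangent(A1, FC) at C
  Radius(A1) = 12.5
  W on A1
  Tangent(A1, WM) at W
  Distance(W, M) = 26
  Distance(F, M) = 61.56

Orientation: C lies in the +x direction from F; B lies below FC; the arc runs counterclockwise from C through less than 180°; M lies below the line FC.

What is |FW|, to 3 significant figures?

37.8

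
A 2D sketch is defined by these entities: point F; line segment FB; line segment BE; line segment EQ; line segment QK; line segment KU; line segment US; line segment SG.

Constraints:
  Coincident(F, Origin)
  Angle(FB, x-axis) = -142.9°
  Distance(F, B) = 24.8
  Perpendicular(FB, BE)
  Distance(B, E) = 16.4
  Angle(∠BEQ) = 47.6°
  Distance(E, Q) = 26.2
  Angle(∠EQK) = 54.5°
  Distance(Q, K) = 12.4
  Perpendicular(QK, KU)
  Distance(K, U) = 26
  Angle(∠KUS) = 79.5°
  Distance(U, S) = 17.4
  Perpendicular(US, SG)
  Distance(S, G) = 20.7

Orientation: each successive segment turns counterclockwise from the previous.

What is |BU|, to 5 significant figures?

21.629

∠EQK = 54.5° gives QK at -155.00° from the x-axis; with |QK| = 12.4, K = (-16.351, -7.5191). QK is perpendicular to KU, so KU runs at -65.000°; with |KU| = 26.0, U = (-5.3630, -31.083). Then |BU| = |U − B| = 21.629.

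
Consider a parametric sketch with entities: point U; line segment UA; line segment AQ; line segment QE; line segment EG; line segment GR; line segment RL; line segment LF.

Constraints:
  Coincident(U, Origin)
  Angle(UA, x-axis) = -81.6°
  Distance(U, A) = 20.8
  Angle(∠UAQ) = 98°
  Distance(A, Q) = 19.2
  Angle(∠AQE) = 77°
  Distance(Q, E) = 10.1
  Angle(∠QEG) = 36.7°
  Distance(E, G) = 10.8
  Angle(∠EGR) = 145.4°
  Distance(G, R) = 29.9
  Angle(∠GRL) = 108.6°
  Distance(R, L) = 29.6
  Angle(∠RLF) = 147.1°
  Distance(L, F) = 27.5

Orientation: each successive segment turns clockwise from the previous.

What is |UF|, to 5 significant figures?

86.395

U is at the origin; UA runs at -81.6° with length 20.8, so A = (3.0385, -20.577). ∠UAQ = 98.0° gives AQ at -163.60° from the x-axis; with |AQ| = 19.2, Q = (-15.380, -25.998). ∠AQE = 77.0° gives QE at 93.400° from the x-axis; with |QE| = 10.1, E = (-15.979, -15.916). ∠QEG = 36.7° gives EG at -49.900° from the x-axis; with |EG| = 10.8, G = (-9.0228, -24.177). ∠EGR = 145.4° gives GR at -84.500° from the x-axis; with |GR| = 29.9, R = (-6.1570, -53.939). ∠GRL = 108.6° gives RL at -155.90° from the x-axis; with |RL| = 29.6, L = (-33.177, -66.026). ∠RLF = 147.1° gives LF at 171.20° from the x-axis; with |LF| = 27.5, F = (-60.353, -61.819). Then |UF| = |F − U| = 86.395.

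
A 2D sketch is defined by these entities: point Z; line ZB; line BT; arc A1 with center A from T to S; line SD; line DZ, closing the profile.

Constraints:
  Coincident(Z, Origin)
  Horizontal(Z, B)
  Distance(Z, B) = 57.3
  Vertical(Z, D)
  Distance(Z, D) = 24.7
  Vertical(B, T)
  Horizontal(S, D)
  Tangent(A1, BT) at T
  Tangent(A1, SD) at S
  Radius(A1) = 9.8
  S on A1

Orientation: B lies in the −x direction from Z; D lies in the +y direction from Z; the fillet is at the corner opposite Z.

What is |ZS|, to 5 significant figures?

53.538

Z is at the origin; ZB is horizontal with |ZB| = 57.3 and B on the −x side, so B = (-57.300, 0.0000). ZD is vertical with |ZD| = 24.7 and D on the +y side, so D = (0.0000, 24.700). The virtual corner opposite Z is at (-57.300, 24.700). The tangent condition forces AT to be normal to BT and the tangent condition forces AS to be normal to SD, with radius 9.8, so the center A sits 9.8 in from both sides at A = (-47.500, 14.900). That places the tangent points at T = (-57.300, 14.900) on BT and S = (-47.500, 24.700) on SD. Then |ZS| = |S − Z| = 53.538.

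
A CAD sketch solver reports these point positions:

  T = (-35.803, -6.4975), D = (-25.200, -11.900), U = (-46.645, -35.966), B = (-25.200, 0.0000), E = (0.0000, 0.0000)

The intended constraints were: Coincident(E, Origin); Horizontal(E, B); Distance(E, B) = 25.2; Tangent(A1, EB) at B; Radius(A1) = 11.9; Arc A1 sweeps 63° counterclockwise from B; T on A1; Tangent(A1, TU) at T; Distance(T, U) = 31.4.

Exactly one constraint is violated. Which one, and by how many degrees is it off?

Tangent(A1, TU) at T — off by 6.80°.

E = (0.00, 0.00) ✓; E.y = 0.00, B.y = 0.00 ✓; |EB| = 25.20 ✓; ∠(DB, BE) = 90.00° ✓; |DB| = 11.90 ✓; bearing(D→T) − bearing(D→B) = 63.00° ✓; |DT| = 11.90 ✓; ∠(DT, TU) = 83.20° ✗; |TU| = 31.40 ✓.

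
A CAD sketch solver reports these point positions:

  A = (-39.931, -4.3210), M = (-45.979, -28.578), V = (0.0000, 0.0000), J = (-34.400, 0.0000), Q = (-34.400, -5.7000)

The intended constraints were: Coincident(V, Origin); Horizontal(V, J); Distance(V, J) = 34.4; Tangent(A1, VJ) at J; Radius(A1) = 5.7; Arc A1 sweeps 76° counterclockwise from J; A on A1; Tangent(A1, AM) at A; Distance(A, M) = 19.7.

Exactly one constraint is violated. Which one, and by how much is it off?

Distance(A, M) = 19.7 — off by 5.30.

V = (0.00, 0.00) ✓; V.y = 0.00, J.y = 0.00 ✓; |VJ| = 34.40 ✓; ∠(QJ, JV) = 90.00° ✓; |QJ| = 5.700 ✓; bearing(Q→A) − bearing(Q→J) = 76.00° ✓; |QA| = 5.700 ✓; ∠(QA, AM) = 90.00° ✓; |AM| = 25.00 ✗.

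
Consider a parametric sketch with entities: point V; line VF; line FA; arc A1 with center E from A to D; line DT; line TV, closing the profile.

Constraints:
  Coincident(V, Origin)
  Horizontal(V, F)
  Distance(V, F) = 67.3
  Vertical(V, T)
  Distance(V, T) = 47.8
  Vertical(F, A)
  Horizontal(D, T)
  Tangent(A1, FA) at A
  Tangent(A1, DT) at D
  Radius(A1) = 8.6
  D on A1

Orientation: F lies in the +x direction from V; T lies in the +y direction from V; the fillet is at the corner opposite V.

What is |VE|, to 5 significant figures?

70.586

V is at the origin; V and F share the same y with |VF| = 67.3 and F on the +x side, so F = (67.300, 0.0000). VT is vertical with |VT| = 47.8 and T on the +y side, so T = (0.0000, 47.800). The virtual corner opposite V is at (67.300, 47.800). A1 meets FA tangentially, so EA is at right angles to FA and tangency of A1 to DT means the radius ED is perpendicular to DT, with radius 8.6, so the center E sits 8.6 in from both sides at E = (58.700, 39.200). Then |VE| = |E − V| = 70.586.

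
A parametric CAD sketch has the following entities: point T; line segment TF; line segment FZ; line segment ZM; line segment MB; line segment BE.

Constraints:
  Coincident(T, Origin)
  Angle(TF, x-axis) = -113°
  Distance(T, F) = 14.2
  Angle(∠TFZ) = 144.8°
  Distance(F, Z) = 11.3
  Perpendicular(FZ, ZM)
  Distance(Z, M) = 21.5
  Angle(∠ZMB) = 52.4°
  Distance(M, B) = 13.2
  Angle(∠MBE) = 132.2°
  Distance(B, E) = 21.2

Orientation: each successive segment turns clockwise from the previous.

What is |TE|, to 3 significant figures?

19.2

∠ZMB = 52.4° gives MB at -5.80° from the x-axis; with |MB| = 13.2, B = (-13.3, -2.09). ∠MBE = 132.2° gives BE at -53.6° from the x-axis; with |BE| = 21.2, E = (-0.769, -19.2). Then |TE| = |E − T| = 19.2.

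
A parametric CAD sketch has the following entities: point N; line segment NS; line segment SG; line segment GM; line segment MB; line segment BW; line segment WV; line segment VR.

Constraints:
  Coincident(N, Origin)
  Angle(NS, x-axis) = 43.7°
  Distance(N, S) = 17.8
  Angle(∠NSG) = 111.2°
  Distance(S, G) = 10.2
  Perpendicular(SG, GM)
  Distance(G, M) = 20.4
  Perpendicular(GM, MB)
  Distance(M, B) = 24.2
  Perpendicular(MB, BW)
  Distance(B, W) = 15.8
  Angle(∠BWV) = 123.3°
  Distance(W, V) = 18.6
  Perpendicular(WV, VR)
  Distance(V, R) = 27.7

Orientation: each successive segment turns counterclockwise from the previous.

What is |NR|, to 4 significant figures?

23.21

N is at the origin; NS runs at 43.7° with length 17.8, so S = (12.87, 12.30). ∠NSG = 111.2° gives SG at 112.5° from the x-axis; with |SG| = 10.2, G = (8.965, 21.72). SG ⟂ GM, so GM runs at -157.5°; with |GM| = 20.4, M = (-9.882, 13.91). GM ⟂ MB, so MB runs at -67.50°; with |MB| = 24.2, B = (-0.6208, -8.443). The perpendicularity gives BW at right angles to MB, so BW runs at 22.50°; with |BW| = 15.8, W = (13.98, -2.397). ∠BWV = 123.3° gives WV at 79.20° from the x-axis; with |WV| = 18.6, V = (17.46, 15.87). The perpendicularity gives VR at right angles to WV, so VR runs at 169.2°; with |VR| = 27.7, R = (-9.748, 21.06). Then |NR| = |R − N| = 23.21.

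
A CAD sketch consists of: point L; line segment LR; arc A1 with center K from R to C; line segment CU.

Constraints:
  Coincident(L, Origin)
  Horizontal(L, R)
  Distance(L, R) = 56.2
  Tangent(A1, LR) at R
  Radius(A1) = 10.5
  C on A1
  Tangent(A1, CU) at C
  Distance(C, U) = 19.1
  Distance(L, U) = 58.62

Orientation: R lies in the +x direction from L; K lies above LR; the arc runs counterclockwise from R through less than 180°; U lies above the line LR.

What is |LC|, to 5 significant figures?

65.967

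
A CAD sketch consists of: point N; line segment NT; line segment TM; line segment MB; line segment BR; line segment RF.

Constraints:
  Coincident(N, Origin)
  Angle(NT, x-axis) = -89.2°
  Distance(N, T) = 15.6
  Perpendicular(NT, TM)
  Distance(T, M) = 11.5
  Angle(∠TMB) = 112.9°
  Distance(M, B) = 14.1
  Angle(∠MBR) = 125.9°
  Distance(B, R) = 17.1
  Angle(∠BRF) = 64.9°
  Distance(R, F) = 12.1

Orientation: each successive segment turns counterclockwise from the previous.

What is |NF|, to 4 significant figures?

2.408

N is at the origin; NT runs at -89.2° with length 15.6, so T = (0.2178, -15.60). The perpendicularity gives TM at right angles to NT, so TM runs at 0.8000°; with |TM| = 11.5, M = (11.72, -15.44). ∠TMB = 112.9° gives MB at 67.90° from the x-axis; with |MB| = 14.1, B = (17.02, -2.374). ∠MBR = 125.9° gives BR at 122.0° from the x-axis; with |BR| = 17.1, R = (7.960, 12.13). ∠BRF = 64.9° gives RF at -122.9° from the x-axis; with |RF| = 12.1, F = (1.387, 1.968). Then |NF| = |F − N| = 2.408.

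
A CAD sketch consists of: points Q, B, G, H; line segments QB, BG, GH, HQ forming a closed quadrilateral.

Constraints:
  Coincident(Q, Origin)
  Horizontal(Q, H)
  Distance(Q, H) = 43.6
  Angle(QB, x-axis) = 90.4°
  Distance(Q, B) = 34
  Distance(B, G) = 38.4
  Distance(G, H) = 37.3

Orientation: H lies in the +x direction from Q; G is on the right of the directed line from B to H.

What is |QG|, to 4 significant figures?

7.528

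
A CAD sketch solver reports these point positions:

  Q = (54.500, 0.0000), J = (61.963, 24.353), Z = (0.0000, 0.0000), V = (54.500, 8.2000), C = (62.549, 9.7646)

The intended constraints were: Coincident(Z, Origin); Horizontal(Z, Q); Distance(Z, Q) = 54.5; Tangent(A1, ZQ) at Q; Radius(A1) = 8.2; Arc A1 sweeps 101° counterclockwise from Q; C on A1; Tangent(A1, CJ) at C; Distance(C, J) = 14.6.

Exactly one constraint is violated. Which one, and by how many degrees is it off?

Tangent(A1, CJ) at C — off by 8.70°.

Z = (0.00, 0.00) ✓; Z.y = 0.00, Q.y = 0.00 ✓; |ZQ| = 54.50 ✓; ∠(VQ, QZ) = 90.00° ✓; |VQ| = 8.200 ✓; bearing(V→C) − bearing(V→Q) = 101.0° ✓; |VC| = 8.200 ✓; ∠(VC, CJ) = 98.70° ✗; |CJ| = 14.60 ✓.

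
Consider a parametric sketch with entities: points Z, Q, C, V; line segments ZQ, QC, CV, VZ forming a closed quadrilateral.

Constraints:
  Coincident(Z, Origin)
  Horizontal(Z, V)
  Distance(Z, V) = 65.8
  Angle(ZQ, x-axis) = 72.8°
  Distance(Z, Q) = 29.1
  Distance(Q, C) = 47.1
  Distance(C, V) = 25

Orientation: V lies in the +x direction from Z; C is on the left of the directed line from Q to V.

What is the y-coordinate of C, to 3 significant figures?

22.7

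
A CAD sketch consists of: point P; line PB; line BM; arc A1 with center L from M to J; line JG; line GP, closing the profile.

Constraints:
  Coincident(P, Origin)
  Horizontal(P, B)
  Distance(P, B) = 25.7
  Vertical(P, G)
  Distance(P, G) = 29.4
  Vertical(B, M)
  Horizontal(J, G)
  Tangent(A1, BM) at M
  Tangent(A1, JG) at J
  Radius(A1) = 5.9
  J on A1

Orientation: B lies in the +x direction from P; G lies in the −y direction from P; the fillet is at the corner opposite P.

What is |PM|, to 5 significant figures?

34.824

P is at the origin; P and B share the same y with |PB| = 25.7 and B on the +x side, so B = (25.700, 0.0000). P and G share the same x with |PG| = 29.4 and G on the −y side, so G = (0.0000, -29.400). The virtual corner opposite P is at (25.700, -29.400). The tangent condition forces LM to be normal to BM and the tangent condition forces LJ to be normal to JG, with radius 5.9, so the center L sits 5.9 in from both sides at L = (19.800, -23.500). That places the tangent points at M = (25.700, -23.500) on BM and J = (19.800, -29.400) on JG. Then |PM| = |M − P| = 34.824.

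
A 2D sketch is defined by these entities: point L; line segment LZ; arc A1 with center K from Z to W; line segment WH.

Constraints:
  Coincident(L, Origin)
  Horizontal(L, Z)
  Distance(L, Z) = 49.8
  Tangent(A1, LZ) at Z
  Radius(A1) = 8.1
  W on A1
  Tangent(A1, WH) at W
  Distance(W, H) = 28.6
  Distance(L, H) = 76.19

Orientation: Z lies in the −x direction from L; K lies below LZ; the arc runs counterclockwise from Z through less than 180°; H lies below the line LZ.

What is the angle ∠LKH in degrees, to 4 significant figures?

142.4°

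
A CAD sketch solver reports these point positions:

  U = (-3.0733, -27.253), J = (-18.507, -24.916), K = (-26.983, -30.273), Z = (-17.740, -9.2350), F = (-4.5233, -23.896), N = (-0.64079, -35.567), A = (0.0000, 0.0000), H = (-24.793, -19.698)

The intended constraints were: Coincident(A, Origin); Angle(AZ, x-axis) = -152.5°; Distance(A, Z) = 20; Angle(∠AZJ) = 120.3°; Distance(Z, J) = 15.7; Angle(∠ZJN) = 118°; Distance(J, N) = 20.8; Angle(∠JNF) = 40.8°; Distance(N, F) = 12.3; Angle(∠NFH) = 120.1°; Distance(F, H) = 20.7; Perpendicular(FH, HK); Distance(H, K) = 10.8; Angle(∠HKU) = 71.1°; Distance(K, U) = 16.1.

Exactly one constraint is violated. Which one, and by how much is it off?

Distance(K, U) = 16.1 — off by 8.00.

A = (0.00, 0.00) ✓; AZ at -152.5° ✓; |AZ| = 20.00 ✓; ∠AZJ = 120.3° ✓; |ZJ| = 15.70 ✓; ∠ZJN = 118.0° ✓; |JN| = 20.80 ✓; ∠JNF = 40.80° ✓; |NF| = 12.30 ✓; ∠NFH = 120.1° ✓; |FH| = 20.70 ✓; ∠(FH, HK) = 90.00° ✓; |HK| = 10.80 ✓; ∠HKU = 71.10° ✓; |KU| = 24.10 ✗.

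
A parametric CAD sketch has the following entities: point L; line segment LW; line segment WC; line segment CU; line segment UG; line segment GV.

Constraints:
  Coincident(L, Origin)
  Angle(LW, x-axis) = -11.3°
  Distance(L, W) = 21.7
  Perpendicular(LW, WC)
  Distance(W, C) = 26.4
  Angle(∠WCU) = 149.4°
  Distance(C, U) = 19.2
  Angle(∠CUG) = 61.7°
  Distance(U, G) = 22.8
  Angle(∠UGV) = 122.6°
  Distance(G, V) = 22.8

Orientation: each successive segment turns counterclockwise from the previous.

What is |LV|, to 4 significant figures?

10.67

L is at the origin; LW runs at -11.3° with length 21.7, so W = (21.28, -4.252). LW is perpendicular to WC, so WC runs at 78.70°; with |WC| = 26.4, C = (26.45, 21.64). ∠WCU = 149.4° gives CU at 109.3° from the x-axis; with |CU| = 19.2, U = (20.11, 39.76). ∠CUG = 61.7° gives UG at -132.4° from the x-axis; with |UG| = 22.8, G = (4.732, 22.92). ∠UGV = 122.6° gives GV at -75.00° from the x-axis; with |GV| = 22.8, V = (10.63, 0.8973). Then |LV| = |V − L| = 10.67.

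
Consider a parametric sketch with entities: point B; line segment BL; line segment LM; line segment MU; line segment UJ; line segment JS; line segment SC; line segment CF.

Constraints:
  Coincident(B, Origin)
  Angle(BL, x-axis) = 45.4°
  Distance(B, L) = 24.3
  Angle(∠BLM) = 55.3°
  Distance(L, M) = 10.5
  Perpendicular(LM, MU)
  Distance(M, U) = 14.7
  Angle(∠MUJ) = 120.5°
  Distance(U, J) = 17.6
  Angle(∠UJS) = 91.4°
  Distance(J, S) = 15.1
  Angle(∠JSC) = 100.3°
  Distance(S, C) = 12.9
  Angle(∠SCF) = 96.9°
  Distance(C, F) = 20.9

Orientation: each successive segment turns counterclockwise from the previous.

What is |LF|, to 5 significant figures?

20.302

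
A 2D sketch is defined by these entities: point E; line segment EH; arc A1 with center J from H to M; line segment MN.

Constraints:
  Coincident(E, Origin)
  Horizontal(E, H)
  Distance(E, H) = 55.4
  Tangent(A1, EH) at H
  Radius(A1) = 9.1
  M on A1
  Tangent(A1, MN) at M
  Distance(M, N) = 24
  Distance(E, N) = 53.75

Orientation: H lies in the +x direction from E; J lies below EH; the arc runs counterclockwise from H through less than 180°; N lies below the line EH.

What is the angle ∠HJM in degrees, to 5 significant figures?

82.785°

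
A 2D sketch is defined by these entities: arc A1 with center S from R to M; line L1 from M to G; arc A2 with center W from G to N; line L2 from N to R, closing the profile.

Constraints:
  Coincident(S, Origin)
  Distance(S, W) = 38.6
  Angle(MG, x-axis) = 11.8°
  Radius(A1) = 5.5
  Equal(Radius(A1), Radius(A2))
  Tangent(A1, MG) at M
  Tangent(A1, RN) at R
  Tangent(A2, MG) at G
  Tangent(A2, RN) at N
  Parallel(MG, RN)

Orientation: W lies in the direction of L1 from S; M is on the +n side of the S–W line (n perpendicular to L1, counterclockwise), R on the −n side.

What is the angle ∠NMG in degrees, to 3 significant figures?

15.9°

The slot axis is L1's direction at 11.8°, so u = (cos 11.8°, sin 11.8°) = (0.979, 0.204) and n = (−sin 11.8°, cos 11.8°) = (-0.204, 0.979). S is at the origin and W lies 38.6 along u from S, so W = 38.6·u = (37.8, 7.89). Tangency of A1 to both parallel lines with radius 5.5 puts M and R at S ± 5.5·n: M = (-1.12, 5.38), R = (1.12, -5.38). Equal radii place G and N the same way about W: G = W + 5.5·n = (36.7, 13.3), N = W − 5.5·n = (38.9, 2.51). Then cos ∠NMG = MN·MG / (|MN||MG|), giving 15.9°.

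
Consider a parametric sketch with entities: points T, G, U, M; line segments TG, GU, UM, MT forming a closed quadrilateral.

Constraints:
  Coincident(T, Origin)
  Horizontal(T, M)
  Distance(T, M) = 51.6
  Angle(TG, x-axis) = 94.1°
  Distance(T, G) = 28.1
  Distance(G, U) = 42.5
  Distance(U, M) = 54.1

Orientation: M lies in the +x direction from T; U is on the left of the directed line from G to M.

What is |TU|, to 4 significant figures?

61.18

T is at the origin; TM is horizontal with |TM| = 51.6 and M in +x, so M = (51.6, 0). TG runs at 94.1° with |TG| = 28.1, so G = (-2.009, 28.03). U is determined by |GU| = 42.5 and |UM| = 54.1 together: it lies at the intersection of circle(G, 42.5) and circle(M, 54.1). With |GM| = 60.49, the foot of the radical line on GM is 20.99 from G and the perpendicular offset is √(42.5² − 20.99²) = 36.96. Taking the left-of-GM solution: U = (33.71, 51.06).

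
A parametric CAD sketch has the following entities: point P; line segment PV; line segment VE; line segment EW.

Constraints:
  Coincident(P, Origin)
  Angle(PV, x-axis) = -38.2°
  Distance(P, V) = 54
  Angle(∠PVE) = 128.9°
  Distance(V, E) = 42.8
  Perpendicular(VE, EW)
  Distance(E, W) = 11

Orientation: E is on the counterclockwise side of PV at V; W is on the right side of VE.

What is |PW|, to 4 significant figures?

93.25

P is at the origin; PV runs at -38.2° with length 54.0, so V = 54.0·(cos -38.2°, sin -38.2°) = (42.44, -33.39). ∠PVE = 128.9°, so VE runs at -38.2° + (180° − 128.9°) = 12.90° from the x-axis; with |VE| = 42.8, E = V + 42.8·(cos 12.90°, sin 12.90°) = (84.16, -23.84). VE ⟂ EW; with |EW| = 11.0 on the right of VE, W = E + 11.0·(0.2233, -0.9748) = (86.61, -34.56). Then |PW| = |W − P| = 93.25.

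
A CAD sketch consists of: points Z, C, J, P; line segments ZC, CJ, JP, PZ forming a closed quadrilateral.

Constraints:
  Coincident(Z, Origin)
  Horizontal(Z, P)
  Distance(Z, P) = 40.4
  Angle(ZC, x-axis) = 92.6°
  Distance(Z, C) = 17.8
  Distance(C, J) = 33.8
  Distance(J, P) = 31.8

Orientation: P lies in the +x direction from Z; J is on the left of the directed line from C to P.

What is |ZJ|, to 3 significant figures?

43.0

Checks: |CJ| = 33.80 ✓; |JP| = 31.80 ✓.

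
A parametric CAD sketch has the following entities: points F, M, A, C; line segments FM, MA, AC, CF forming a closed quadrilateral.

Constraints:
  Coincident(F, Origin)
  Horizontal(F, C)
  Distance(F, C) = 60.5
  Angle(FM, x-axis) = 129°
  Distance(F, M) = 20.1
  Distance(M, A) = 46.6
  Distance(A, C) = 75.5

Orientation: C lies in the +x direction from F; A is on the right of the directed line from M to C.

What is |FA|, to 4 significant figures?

31.92

Checks: FM at 129.0° ✓; |MA| = 46.60 ✓; |AC| = 75.50 ✓.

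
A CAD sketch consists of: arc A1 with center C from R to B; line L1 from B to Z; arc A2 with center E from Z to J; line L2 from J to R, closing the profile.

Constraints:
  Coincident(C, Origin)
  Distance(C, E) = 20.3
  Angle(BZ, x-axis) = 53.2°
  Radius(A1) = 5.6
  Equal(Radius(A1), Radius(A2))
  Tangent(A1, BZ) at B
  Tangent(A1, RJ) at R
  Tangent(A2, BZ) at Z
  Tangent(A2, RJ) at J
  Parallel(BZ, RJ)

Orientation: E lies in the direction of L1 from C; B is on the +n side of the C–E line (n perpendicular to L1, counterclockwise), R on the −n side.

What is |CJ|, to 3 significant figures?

21.1

The slot axis is L1's direction at 53.2°, so u = (cos 53.2°, sin 53.2°) = (0.599, 0.801) and n = (−sin 53.2°, cos 53.2°) = (-0.801, 0.599). C is at the origin and E lies 20.3 along u from C, so E = 20.3·u = (12.2, 16.3). Tangency of A1 to both parallel lines with radius 5.6 puts B and R at C ± 5.6·n: B = (-4.48, 3.35), R = (4.48, -3.35). Equal radii place Z and J the same way about E: Z = E + 5.6·n = (7.68, 19.6), J = E − 5.6·n = (16.6, 12.9). Then |CJ| = |J − C| = 21.1.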